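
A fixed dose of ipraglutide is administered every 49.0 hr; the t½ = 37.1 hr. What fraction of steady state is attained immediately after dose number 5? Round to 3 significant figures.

0.990

k = ln 2 / 37.1 = 0.01868 hr⁻¹
f_n = 1 − e^(−nkτ) = 1 − e^(−5 × 0.01868 × 49.0) = 1 − e^(−4.577) = 1 − 0.01028 ≈ 0.990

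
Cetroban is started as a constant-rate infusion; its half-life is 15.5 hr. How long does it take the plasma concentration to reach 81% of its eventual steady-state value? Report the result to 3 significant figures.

k = ln 2 / 15.5 = 0.04472 hr⁻¹
f = 1 − e^(−kt)  ⇒  t = −ln(1 − f) / k
t = −ln(1 − 0.81) / 0.04472 = 1.661 / 0.04472 ≈ 37.1 hours

37.1 hours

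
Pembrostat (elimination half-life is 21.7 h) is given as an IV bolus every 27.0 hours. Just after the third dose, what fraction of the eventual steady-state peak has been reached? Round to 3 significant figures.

0.925

k = ln 2 / 21.7 = 0.03194 h⁻¹
f_n = 1 − e^(−nkτ) = 1 − e^(−3 × 0.03194 × 27.0) = 1 − e^(−2.587) = 1 − 0.07522 ≈ 0.925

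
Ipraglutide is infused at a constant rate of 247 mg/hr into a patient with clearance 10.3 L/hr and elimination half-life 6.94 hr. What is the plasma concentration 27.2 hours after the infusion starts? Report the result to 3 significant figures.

22.4 µg/mL

Css = rate / CL = 247 / 10.3 = 23.98 µg/mL
k = ln 2 / 6.94 = 0.09988 hr⁻¹
C(t) = Css (1 − e^(−kt)) = 23.98 × (1 − e^(−2.717)) = 23.98 × 0.9339 ≈ 22.4 µg/mL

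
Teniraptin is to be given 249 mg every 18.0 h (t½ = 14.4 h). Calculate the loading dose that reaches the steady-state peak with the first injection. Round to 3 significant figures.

k = ln 2 / 14.4 = 0.04814 h⁻¹
Accumulation ratio R = 1 / (1 − e^(−kτ)) = 1 / (1 − e^(−0.04814×18.0)) = 1 / (1 − 0.4204) = 1.725
Loading dose = maintenance dose × R = 249 × 1.725 ≈ 430 mg

430 mg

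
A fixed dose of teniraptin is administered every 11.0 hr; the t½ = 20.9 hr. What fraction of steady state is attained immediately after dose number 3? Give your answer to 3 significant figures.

k = ln 2 / 20.9 = 0.03316 hr⁻¹
f_n = 1 − e^(−nkτ) = 1 − e^(−3 × 0.03316 × 11.0) = 1 − e^(−1.094) = 1 − 0.3347 ≈ 0.665

0.665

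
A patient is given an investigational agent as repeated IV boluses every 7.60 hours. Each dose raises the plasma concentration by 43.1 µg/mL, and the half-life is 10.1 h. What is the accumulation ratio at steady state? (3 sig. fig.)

2.46

k = ln 2 / 10.1 = 0.06863 h⁻¹
Fraction remaining after one interval: e^(−kτ) = e^(−0.06863 × 7.60) = 0.5936
R = 1 / (1 − 0.5936) = 1 / 0.4064 ≈ 2.46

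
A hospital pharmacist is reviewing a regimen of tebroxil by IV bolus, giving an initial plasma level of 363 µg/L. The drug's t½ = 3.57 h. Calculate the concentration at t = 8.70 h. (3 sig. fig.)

k = ln 2 / 3.57 = 0.1942 h⁻¹
C(t) = C₀ e^(−kt) = 363 × e^(−0.1942 × 8.70) = 363 × e^(−1.689) = 363 × 0.1847 ≈ 67.0 µg/L

67.0 µg/L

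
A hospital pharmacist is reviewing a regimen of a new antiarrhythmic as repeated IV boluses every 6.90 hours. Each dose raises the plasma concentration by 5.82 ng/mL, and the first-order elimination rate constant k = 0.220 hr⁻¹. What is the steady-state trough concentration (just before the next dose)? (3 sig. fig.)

Fraction remaining after one interval: e^(−kτ) = e^(−0.2200 × 6.90) = 0.2191
R = 1 / (1 − 0.2191) = 1.281
Css,max = 5.82 × 1.281 = 7.453 ng/mL
Css,min = Css,max × e^(−kτ) = 7.453 × 0.2191 ≈ 1.63 ng/mL

1.63 ng/mL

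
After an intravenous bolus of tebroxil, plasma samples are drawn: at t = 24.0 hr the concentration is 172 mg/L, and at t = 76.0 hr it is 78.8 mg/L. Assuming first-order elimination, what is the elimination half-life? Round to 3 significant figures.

k = ln(C₁/C₂) / (t₂ − t₁) = ln(172/78.8) / (76.0 − 24.0)
  = 0.7806 / 52.00 = 0.01501 hr⁻¹
t½ = ln 2 / k = ln 2 / 0.01501 ≈ 46.2 hours

46.2 hours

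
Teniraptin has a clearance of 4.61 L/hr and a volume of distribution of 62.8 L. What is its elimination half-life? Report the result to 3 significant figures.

k = CL / V = 4.61 / 62.8 = 0.07341 hr⁻¹
t½ = ln 2 / k = ln 2 / 0.07341 ≈ 9.44 hours

9.44 hours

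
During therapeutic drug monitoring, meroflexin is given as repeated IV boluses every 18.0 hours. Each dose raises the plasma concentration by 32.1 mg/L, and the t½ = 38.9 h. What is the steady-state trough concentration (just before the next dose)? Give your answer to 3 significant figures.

k = ln 2 / 38.9 = 0.01782 h⁻¹
Fraction remaining after one interval: e^(−kτ) = e^(−0.01782 × 18.0) = 0.7256
R = 1 / (1 − 0.7256) = 3.645
Css,max = 32.1 × 3.645 = 117.0 mg/L
Css,min = Css,max × e^(−kτ) = 117.0 × 0.7256 ≈ 84.9 mg/L

84.9 mg/L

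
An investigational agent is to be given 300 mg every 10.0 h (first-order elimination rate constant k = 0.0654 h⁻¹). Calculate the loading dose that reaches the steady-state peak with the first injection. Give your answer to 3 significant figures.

625 mg

Accumulation ratio R = 1 / (1 − e^(−kτ)) = 1 / (1 − e^(−0.06540×10.0)) = 1 / (1 − 0.5200) = 2.083
Loading dose = maintenance dose × R = 300 × 2.083 ≈ 625 mg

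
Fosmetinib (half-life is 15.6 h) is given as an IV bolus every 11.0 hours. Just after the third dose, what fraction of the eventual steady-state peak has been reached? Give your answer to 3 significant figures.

0.769

k = ln 2 / 15.6 = 0.04443 h⁻¹
f_n = 1 − e^(−nkτ) = 1 − e^(−3 × 0.04443 × 11.0) = 1 − e^(−1.466) = 1 − 0.2308 ≈ 0.769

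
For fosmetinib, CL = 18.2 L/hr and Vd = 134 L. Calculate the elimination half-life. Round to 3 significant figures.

5.10 hours

k = CL / V = 18.2 / 134 = 0.1358 hr⁻¹
t½ = ln 2 / k = ln 2 / 0.1358 ≈ 5.10 hours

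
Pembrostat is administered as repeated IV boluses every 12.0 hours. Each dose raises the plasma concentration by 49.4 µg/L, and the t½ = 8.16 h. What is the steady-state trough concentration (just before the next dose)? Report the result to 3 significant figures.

27.9 µg/L

k = ln 2 / 8.16 = 0.08494 h⁻¹
Fraction remaining after one interval: e^(−kτ) = e^(−0.08494 × 12.0) = 0.3608
R = 1 / (1 − 0.3608) = 1.565
Css,max = 49.4 × 1.565 = 77.29 µg/L
Css,min = Css,max × e^(−kτ) = 77.29 × 0.3608 ≈ 27.9 µg/L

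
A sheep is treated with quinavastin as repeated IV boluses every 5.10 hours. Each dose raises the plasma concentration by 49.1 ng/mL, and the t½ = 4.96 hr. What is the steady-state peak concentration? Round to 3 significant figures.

k = ln 2 / 4.96 = 0.1397 hr⁻¹
Fraction remaining after one interval: e^(−kτ) = e^(−0.1397 × 5.10) = 0.4903
R = 1 / (1 − 0.4903) = 1.962
Css,max = 49.1 × 1.962 ≈ 96.3 ng/mL

96.3 ng/mL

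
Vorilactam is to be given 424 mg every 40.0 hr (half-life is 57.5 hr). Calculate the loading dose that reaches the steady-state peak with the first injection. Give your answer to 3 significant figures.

k = ln 2 / 57.5 = 0.01205 hr⁻¹
Accumulation ratio R = 1 / (1 − e^(−kτ)) = 1 / (1 − e^(−0.01205×40.0)) = 1 / (1 − 0.6174) = 2.614
Loading dose = maintenance dose × R = 424 × 2.614 ≈ 1110 mg

1110 mg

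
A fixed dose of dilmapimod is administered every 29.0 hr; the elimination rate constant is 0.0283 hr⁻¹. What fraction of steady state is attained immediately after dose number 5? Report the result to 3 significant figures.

f_n = 1 − e^(−nkτ) = 1 − e^(−5 × 0.02830 × 29.0) = 1 − e^(−4.103) = 1 − 0.01651 ≈ 0.983

0.983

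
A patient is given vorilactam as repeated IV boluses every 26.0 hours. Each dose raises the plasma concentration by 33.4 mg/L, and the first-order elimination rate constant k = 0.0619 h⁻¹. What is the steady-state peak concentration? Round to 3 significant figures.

Fraction remaining after one interval: e^(−kτ) = e^(−0.06190 × 26.0) = 0.2000
R = 1 / (1 − 0.2000) = 1.250
Css,max = 33.4 × 1.250 ≈ 41.8 mg/L

41.8 mg/L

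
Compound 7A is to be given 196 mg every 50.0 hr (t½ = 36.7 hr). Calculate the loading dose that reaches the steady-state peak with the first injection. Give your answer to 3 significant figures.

k = ln 2 / 36.7 = 0.01889 hr⁻¹
Accumulation ratio R = 1 / (1 − e^(−kτ)) = 1 / (1 − e^(−0.01889×50.0)) = 1 / (1 − 0.3889) = 1.636
Loading dose = maintenance dose × R = 196 × 1.636 ≈ 321 mg

321 mg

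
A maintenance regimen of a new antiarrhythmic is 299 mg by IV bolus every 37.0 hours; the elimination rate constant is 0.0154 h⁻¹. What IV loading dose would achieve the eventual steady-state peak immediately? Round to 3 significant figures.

688 mg

Accumulation ratio R = 1 / (1 − e^(−kτ)) = 1 / (1 − e^(−0.01540×37.0)) = 1 / (1 − 0.5656) = 2.302
Loading dose = maintenance dose × R = 299 × 2.302 ≈ 688 mg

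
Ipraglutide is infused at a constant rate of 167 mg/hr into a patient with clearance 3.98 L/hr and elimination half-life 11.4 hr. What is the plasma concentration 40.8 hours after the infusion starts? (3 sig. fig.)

38.4 µg/mL

Css = rate / CL = 167 / 3.98 = 41.96 µg/mL
k = ln 2 / 11.4 = 0.06080 hr⁻¹
C(t) = Css (1 − e^(−kt)) = 41.96 × (1 − e^(−2.481)) = 41.96 × 0.9163 ≈ 38.4 µg/mL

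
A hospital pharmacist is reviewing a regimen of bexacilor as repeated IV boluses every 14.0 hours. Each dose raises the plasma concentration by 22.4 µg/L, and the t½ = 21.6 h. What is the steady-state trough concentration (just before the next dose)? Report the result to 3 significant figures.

39.5 µg/L

k = ln 2 / 21.6 = 0.03209 h⁻¹
Fraction remaining after one interval: e^(−kτ) = e^(−0.03209 × 14.0) = 0.6381
R = 1 / (1 − 0.6381) = 2.763
Css,max = 22.4 × 2.763 = 61.90 µg/L
Css,min = Css,max × e^(−kτ) = 61.90 × 0.6381 ≈ 39.5 µg/L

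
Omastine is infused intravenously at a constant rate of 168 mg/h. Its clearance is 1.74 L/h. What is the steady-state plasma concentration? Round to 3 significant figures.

Css = infusion rate / CL = 168 / 1.74 ≈ 96.6 µg/mL

96.6 µg/mL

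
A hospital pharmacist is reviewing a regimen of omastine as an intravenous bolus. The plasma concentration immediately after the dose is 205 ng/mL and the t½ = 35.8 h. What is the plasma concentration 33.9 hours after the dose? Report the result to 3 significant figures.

k = ln 2 / 35.8 = 0.01936 h⁻¹
33.9 h is 0.9469 half-lives, so C = 205 × (1/2)^0.9469 = 205 × 0.5187 ≈ 106 ng/mL

106 ng/mL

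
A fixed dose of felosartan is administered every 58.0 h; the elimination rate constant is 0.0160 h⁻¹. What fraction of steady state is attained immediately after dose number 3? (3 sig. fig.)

0.938

f_n = 1 − e^(−nkτ) = 1 − e^(−3 × 0.01600 × 58.0) = 1 − e^(−2.784) = 1 − 0.06179 ≈ 0.938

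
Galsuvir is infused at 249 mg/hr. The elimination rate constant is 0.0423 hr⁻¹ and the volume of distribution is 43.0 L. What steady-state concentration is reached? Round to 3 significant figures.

CL = k · V = 0.0423 × 43.0 = 1.819 L/hr
Css = rate / CL = 249 / 1.819 ≈ 137 mg/L

137 mg/L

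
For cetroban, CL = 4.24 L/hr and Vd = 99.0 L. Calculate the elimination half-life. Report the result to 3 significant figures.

k = CL / V = 4.24 / 99.0 = 0.04283 hr⁻¹
t½ = ln 2 / k = ln 2 / 0.04283 ≈ 16.2 hours

16.2 hours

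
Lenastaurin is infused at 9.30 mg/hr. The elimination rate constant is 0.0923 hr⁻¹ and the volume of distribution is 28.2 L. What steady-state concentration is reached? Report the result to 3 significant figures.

CL = k · V = 0.0923 × 28.2 = 2.603 L/hr
Css = rate / CL = 9.30 / 2.603 ≈ 3.57 mg/L

3.57 mg/L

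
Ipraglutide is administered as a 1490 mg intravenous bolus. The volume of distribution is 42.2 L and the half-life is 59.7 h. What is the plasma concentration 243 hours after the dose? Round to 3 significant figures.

C₀ = dose / V = 1490 / 42.2 = 35.31 mg/L
k = ln 2 / 59.7 = 0.01161 h⁻¹
C(t) = C₀ e^(−kt) = 35.31 × e^(−0.01161 × 243) = 35.31 × e^(−2.821) = 35.31 × 0.05953 ≈ 2.10 mg/L

2.10 mg/L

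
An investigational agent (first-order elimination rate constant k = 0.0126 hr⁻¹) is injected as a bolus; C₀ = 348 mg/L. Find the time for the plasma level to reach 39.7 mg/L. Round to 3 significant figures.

C(t) = C₀ e^(−kt)  ⇒  t = ln(C₀/C) / k
t = ln(348/39.7) / 0.01260 = 2.171 / 0.01260 ≈ 172 hours

172 hours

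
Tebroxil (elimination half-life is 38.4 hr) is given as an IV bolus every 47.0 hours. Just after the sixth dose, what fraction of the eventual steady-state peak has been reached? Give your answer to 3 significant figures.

0.994

k = ln 2 / 38.4 = 0.01805 hr⁻¹
f_n = 1 − e^(−nkτ) = 1 − e^(−6 × 0.01805 × 47.0) = 1 − e^(−5.090) = 1 − 0.006156 ≈ 0.994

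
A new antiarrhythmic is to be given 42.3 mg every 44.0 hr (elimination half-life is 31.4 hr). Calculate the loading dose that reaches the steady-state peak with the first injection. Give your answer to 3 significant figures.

k = ln 2 / 31.4 = 0.02207 hr⁻¹
Accumulation ratio R = 1 / (1 − e^(−kτ)) = 1 / (1 − e^(−0.02207×44.0)) = 1 / (1 − 0.3786) = 1.609
Loading dose = maintenance dose × R = 42.3 × 1.609 ≈ 68.1 mg

68.1 mg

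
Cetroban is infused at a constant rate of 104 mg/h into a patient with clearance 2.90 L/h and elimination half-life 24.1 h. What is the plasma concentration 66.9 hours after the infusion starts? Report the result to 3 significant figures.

Css = rate / CL = 104 / 2.90 = 35.86 µg/mL
k = ln 2 / 24.1 = 0.02876 h⁻¹
C(t) = Css (1 − e^(−kt)) = 35.86 × (1 − e^(−1.924)) = 35.86 × 0.8540 ≈ 30.6 µg/mL

30.6 µg/mL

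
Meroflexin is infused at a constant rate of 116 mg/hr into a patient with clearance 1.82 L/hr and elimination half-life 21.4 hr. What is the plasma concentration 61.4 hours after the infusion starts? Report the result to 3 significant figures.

55.0 µg/mL

Css = rate / CL = 116 / 1.82 = 63.74 µg/mL
k = ln 2 / 21.4 = 0.03239 hr⁻¹
C(t) = Css (1 − e^(−kt)) = 63.74 × (1 − e^(−1.989)) = 63.74 × 0.8631 ≈ 55.0 µg/mL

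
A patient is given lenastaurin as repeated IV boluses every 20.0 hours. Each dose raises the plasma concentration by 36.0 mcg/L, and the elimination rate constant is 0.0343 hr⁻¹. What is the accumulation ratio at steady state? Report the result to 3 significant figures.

2.01

Fraction remaining after one interval: e^(−kτ) = e^(−0.03430 × 20.0) = 0.5036
R = 1 / (1 − 0.5036) = 1 / 0.4964 ≈ 2.01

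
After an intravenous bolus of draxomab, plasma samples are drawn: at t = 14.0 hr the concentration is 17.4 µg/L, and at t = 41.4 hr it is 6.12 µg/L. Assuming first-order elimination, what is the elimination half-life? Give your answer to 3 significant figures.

k = ln(C₁/C₂) / (t₂ − t₁) = ln(17.4/6.12) / (41.4 − 14.0)
  = 1.045 / 27.40 = 0.03814 hr⁻¹
t½ = ln 2 / k = ln 2 / 0.03814 ≈ 18.2 hours

18.2 hours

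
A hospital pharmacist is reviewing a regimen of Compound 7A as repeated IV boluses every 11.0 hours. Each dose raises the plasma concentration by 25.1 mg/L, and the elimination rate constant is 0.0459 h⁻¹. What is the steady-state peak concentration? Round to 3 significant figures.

Fraction remaining after one interval: e^(−kτ) = e^(−0.04590 × 11.0) = 0.6036
R = 1 / (1 − 0.6036) = 2.522
Css,max = 25.1 × 2.522 ≈ 63.3 mg/L

63.3 mg/L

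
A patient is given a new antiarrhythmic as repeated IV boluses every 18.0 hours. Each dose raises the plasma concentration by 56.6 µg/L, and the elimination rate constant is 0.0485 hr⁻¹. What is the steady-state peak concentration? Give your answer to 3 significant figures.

Fraction remaining after one interval: e^(−kτ) = e^(−0.04850 × 18.0) = 0.4177
R = 1 / (1 − 0.4177) = 1.717
Css,max = 56.6 × 1.717 ≈ 97.2 µg/L

97.2 µg/L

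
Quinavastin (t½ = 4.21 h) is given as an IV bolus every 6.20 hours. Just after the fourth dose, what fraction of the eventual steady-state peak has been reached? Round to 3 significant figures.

k = ln 2 / 4.21 = 0.1646 h⁻¹
f_n = 1 − e^(−nkτ) = 1 − e^(−4 × 0.1646 × 6.20) = 1 − e^(−4.083) = 1 − 0.01685 ≈ 0.983

0.983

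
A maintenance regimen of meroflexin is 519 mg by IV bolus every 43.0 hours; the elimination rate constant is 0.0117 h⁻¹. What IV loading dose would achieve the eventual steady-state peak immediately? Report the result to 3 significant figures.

Accumulation ratio R = 1 / (1 − e^(−kτ)) = 1 / (1 − e^(−0.01170×43.0)) = 1 / (1 − 0.6047) = 2.529
Loading dose = maintenance dose × R = 519 × 2.529 ≈ 1310 mg

1310 mg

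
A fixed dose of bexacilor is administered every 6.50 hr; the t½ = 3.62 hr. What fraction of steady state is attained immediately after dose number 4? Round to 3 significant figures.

k = ln 2 / 3.62 = 0.1915 hr⁻¹
f_n = 1 − e^(−nkτ) = 1 − e^(−4 × 0.1915 × 6.50) = 1 − e^(−4.978) = 1 − 0.006885 ≈ 0.993

0.993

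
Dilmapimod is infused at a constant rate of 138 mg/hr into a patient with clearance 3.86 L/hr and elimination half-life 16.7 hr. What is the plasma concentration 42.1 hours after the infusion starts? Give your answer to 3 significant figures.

29.5 mg/L

Css = rate / CL = 138 / 3.86 = 35.75 mg/L
k = ln 2 / 16.7 = 0.04151 hr⁻¹
C(t) = Css (1 − e^(−kt)) = 35.75 × (1 − e^(−1.747)) = 35.75 × 0.8258 ≈ 29.5 mg/L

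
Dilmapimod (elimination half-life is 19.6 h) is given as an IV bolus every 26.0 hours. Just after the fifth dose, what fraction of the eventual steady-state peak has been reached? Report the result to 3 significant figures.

0.990

k = ln 2 / 19.6 = 0.03536 h⁻¹
f_n = 1 − e^(−nkτ) = 1 − e^(−5 × 0.03536 × 26.0) = 1 − e^(−4.597) = 1 − 0.01008 ≈ 0.990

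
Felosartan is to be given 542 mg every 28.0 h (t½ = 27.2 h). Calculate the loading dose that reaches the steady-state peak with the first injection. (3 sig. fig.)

1060 mg

k = ln 2 / 27.2 = 0.02548 h⁻¹
Accumulation ratio R = 1 / (1 − e^(−kτ)) = 1 / (1 − e^(−0.02548×28.0)) = 1 / (1 − 0.4899) = 1.960
Loading dose = maintenance dose × R = 542 × 1.960 ≈ 1060 mg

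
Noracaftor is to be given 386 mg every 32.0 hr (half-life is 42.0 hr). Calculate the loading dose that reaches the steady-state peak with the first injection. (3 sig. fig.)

941 mg

k = ln 2 / 42.0 = 0.01650 hr⁻¹
Accumulation ratio R = 1 / (1 − e^(−kτ)) = 1 / (1 − e^(−0.01650×32.0)) = 1 / (1 − 0.5897) = 2.437
Loading dose = maintenance dose × R = 386 × 2.437 ≈ 941 mg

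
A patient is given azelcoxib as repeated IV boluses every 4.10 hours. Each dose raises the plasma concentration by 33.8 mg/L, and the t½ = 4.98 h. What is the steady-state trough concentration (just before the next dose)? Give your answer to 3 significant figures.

k = ln 2 / 4.98 = 0.1392 h⁻¹
Fraction remaining after one interval: e^(−kτ) = e^(−0.1392 × 4.10) = 0.5652
R = 1 / (1 − 0.5652) = 2.300
Css,max = 33.8 × 2.300 = 77.73 mg/L
Css,min = Css,max × e^(−kτ) = 77.73 × 0.5652 ≈ 43.9 mg/L

43.9 mg/L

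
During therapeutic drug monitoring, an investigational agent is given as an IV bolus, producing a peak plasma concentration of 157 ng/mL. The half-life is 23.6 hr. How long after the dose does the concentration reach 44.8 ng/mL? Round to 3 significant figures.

42.7 hours

k = ln 2 / 23.6 = 0.02937 hr⁻¹
C(t) = C₀ e^(−kt)  ⇒  t = ln(C₀/C) / k
t = ln(157/44.8) / 0.02937 = 1.254 / 0.02937 ≈ 42.7 hours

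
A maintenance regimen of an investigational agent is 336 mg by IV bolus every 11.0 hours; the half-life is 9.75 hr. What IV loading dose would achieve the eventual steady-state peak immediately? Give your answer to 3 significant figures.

k = ln 2 / 9.75 = 0.07109 hr⁻¹
Accumulation ratio R = 1 / (1 − e^(−kτ)) = 1 / (1 − e^(−0.07109×11.0)) = 1 / (1 − 0.4575) = 1.843
Loading dose = maintenance dose × R = 336 × 1.843 ≈ 619 mg

619 mg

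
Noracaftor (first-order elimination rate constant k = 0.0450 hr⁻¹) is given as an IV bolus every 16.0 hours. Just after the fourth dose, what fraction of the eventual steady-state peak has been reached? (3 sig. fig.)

f_n = 1 − e^(−nkτ) = 1 − e^(−4 × 0.04500 × 16.0) = 1 − e^(−2.880) = 1 − 0.05613 ≈ 0.944

0.944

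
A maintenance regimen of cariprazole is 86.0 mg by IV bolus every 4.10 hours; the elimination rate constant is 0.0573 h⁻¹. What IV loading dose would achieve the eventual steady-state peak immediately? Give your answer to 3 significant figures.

Accumulation ratio R = 1 / (1 − e^(−kτ)) = 1 / (1 − e^(−0.05730×4.10)) = 1 / (1 − 0.7906) = 4.776
Loading dose = maintenance dose × R = 86.0 × 4.776 ≈ 411 mg

411 mg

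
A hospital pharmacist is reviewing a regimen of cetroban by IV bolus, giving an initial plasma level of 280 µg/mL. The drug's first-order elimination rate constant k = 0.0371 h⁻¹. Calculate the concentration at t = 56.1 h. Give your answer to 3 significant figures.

C(t) = C₀ e^(−kt) = 280 × e^(−0.03710 × 56.1) = 280 × e^(−2.081) = 280 × 0.1248 ≈ 34.9 µg/mL

34.9 µg/mL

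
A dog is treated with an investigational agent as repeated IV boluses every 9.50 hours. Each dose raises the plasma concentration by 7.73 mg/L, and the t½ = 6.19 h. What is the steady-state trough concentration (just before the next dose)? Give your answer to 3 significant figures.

4.07 mg/L

k = ln 2 / 6.19 = 0.1120 h⁻¹
Fraction remaining after one interval: e^(−kτ) = e^(−0.1120 × 9.50) = 0.3451
R = 1 / (1 − 0.3451) = 1.527
Css,max = 7.73 × 1.527 = 11.80 mg/L
Css,min = Css,max × e^(−kτ) = 11.80 × 0.3451 ≈ 4.07 mg/L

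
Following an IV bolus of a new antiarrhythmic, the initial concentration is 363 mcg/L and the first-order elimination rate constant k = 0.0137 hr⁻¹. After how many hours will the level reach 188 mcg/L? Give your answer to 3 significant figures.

48.0 hours

C(t) = C₀ e^(−kt)  ⇒  t = ln(C₀/C) / k
t = ln(363/188) / 0.01370 = 0.6580 / 0.01370 ≈ 48.0 hours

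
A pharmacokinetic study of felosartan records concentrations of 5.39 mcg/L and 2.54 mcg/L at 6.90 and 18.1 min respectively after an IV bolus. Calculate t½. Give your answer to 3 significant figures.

k = ln(C₁/C₂) / (t₂ − t₁) = ln(5.39/2.54) / (18.1 − 6.90)
  = 0.7524 / 11.20 = 0.06718 min⁻¹
t½ = ln 2 / k = ln 2 / 0.06718 ≈ 10.3 minutes

10.3 minutes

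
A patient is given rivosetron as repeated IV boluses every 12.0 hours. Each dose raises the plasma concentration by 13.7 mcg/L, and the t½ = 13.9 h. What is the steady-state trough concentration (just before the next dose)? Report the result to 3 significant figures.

k = ln 2 / 13.9 = 0.04987 h⁻¹
Fraction remaining after one interval: e^(−kτ) = e^(−0.04987 × 12.0) = 0.5497
R = 1 / (1 − 0.5497) = 2.221
Css,max = 13.7 × 2.221 = 30.42 mcg/L
Css,min = Css,max × e^(−kτ) = 30.42 × 0.5497 ≈ 16.7 mcg/L

16.7 mcg/L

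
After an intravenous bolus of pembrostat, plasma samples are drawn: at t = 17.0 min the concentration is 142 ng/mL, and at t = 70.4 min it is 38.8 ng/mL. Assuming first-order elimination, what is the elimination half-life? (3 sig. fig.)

k = ln(C₁/C₂) / (t₂ − t₁) = ln(142/38.8) / (70.4 − 17.0)
  = 1.297 / 53.40 = 0.02430 min⁻¹
t½ = ln 2 / k = ln 2 / 0.02430 ≈ 28.5 minutes

28.5 minutes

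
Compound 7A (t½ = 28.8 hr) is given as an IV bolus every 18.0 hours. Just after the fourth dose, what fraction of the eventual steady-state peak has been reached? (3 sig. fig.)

0.823

k = ln 2 / 28.8 = 0.02407 hr⁻¹
f_n = 1 − e^(−nkτ) = 1 − e^(−4 × 0.02407 × 18.0) = 1 − e^(−1.733) = 1 − 0.1768 ≈ 0.823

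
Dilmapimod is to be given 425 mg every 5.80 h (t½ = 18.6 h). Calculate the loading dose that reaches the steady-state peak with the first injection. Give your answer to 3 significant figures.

2190 mg

k = ln 2 / 18.6 = 0.03727 h⁻¹
Accumulation ratio R = 1 / (1 − e^(−kτ)) = 1 / (1 − e^(−0.03727×5.80)) = 1 / (1 − 0.8056) = 5.145
Loading dose = maintenance dose × R = 425 × 5.145 ≈ 2190 mg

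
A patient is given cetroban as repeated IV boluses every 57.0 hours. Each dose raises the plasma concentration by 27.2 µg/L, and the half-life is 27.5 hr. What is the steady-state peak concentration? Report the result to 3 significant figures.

35.7 µg/L

k = ln 2 / 27.5 = 0.02521 hr⁻¹
Fraction remaining after one interval: e^(−kτ) = e^(−0.02521 × 57.0) = 0.2377
R = 1 / (1 − 0.2377) = 1.312
Css,max = 27.2 × 1.312 ≈ 35.7 µg/L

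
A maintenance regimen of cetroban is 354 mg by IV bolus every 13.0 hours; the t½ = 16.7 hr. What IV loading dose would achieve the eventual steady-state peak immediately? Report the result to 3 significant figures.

k = ln 2 / 16.7 = 0.04151 hr⁻¹
Accumulation ratio R = 1 / (1 − e^(−kτ)) = 1 / (1 − e^(−0.04151×13.0)) = 1 / (1 − 0.5830) = 2.398
Loading dose = maintenance dose × R = 354 × 2.398 ≈ 849 mg

849 mg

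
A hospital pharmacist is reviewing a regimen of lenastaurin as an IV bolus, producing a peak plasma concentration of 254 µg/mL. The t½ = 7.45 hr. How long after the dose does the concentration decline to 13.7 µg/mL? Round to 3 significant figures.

k = ln 2 / 7.45 = 0.09304 hr⁻¹
C(t) = C₀ e^(−kt)  ⇒  t = ln(C₀/C) / k
t = ln(254/13.7) / 0.09304 = 2.920 / 0.09304 ≈ 31.4 hours

31.4 hours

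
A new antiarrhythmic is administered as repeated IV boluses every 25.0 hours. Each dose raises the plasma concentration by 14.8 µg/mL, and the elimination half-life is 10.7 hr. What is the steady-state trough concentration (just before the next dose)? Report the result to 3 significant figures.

k = ln 2 / 10.7 = 0.06478 hr⁻¹
Fraction remaining after one interval: e^(−kτ) = e^(−0.06478 × 25.0) = 0.1980
R = 1 / (1 − 0.1980) = 1.247
Css,max = 14.8 × 1.247 = 18.45 µg/mL
Css,min = Css,max × e^(−kτ) = 18.45 × 0.1980 ≈ 3.65 µg/mL

3.65 µg/mL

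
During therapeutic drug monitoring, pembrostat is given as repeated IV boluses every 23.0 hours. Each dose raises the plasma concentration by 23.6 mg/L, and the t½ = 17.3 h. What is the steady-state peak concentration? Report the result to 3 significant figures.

k = ln 2 / 17.3 = 0.04007 h⁻¹
Fraction remaining after one interval: e^(−kτ) = e^(−0.04007 × 23.0) = 0.3979
R = 1 / (1 − 0.3979) = 1.661
Css,max = 23.6 × 1.661 ≈ 39.2 mg/L

39.2 mg/L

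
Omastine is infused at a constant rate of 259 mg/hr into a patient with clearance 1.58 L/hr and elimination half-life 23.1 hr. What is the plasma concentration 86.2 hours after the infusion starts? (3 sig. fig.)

Css = rate / CL = 259 / 1.58 = 163.9 mg/L
k = ln 2 / 23.1 = 0.03001 hr⁻¹
C(t) = Css (1 − e^(−kt)) = 163.9 × (1 − e^(−2.587)) = 163.9 × 0.9247 ≈ 152 mg/L

152 mg/L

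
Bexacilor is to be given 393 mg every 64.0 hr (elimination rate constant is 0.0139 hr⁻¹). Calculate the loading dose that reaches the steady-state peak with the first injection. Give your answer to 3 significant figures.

667 mg

Accumulation ratio R = 1 / (1 − e^(−kτ)) = 1 / (1 − e^(−0.01390×64.0)) = 1 / (1 − 0.4108) = 1.697
Loading dose = maintenance dose × R = 393 × 1.697 ≈ 667 mg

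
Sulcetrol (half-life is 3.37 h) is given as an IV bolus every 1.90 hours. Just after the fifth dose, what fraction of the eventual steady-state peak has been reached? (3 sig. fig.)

k = ln 2 / 3.37 = 0.2057 h⁻¹
f_n = 1 − e^(−nkτ) = 1 − e^(−5 × 0.2057 × 1.90) = 1 − e^(−1.954) = 1 − 0.1417 ≈ 0.858

0.858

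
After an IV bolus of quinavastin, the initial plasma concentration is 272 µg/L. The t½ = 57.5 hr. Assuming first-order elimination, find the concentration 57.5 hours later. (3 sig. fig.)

136 µg/L

k = ln 2 / 57.5 = 0.01205 hr⁻¹
C(t) = C₀ e^(−kt) = 272 × e^(−0.01205 × 57.5) = 272 × e^(−0.6931) = 272 × 0.5000 ≈ 136 µg/L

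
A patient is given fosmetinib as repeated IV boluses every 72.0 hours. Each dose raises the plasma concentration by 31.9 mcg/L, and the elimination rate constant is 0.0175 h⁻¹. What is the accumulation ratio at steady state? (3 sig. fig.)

Fraction remaining after one interval: e^(−kτ) = e^(−0.01750 × 72.0) = 0.2837
R = 1 / (1 − 0.2837) = 1 / 0.7163 ≈ 1.40

1.40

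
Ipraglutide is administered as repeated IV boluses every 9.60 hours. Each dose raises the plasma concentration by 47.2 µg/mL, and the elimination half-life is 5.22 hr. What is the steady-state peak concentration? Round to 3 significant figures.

65.5 µg/mL

k = ln 2 / 5.22 = 0.1328 hr⁻¹
Fraction remaining after one interval: e^(−kτ) = e^(−0.1328 × 9.60) = 0.2795
R = 1 / (1 − 0.2795) = 1.388
Css,max = 47.2 × 1.388 ≈ 65.5 µg/mL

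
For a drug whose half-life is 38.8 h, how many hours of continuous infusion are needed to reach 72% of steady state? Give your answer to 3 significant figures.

71.3 hours

k = ln 2 / 38.8 = 0.01786 h⁻¹
f = 1 − e^(−kt)  ⇒  t = −ln(1 − f) / k
t = −ln(1 − 0.72) / 0.01786 = 1.273 / 0.01786 ≈ 71.3 hours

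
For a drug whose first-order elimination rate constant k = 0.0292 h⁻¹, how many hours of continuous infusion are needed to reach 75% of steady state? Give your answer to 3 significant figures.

f = 1 − e^(−kt)  ⇒  t = −ln(1 − f) / k
t = −ln(1 − 0.75) / 0.02920 = 1.386 / 0.02920 ≈ 47.5 hours

47.5 hours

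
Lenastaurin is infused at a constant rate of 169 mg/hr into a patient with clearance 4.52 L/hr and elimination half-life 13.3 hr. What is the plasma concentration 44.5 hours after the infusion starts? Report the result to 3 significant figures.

33.7 µg/mL

Css = rate / CL = 169 / 4.52 = 37.39 µg/mL
k = ln 2 / 13.3 = 0.05212 hr⁻¹
C(t) = Css (1 − e^(−kt)) = 37.39 × (1 − e^(−2.319)) = 37.39 × 0.9016 ≈ 33.7 µg/mL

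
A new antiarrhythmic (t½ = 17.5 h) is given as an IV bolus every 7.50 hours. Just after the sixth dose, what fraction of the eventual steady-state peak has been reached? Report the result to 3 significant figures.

k = ln 2 / 17.5 = 0.03961 h⁻¹
f_n = 1 − e^(−nkτ) = 1 − e^(−6 × 0.03961 × 7.50) = 1 − e^(−1.782) = 1 − 0.1682 ≈ 0.832

0.832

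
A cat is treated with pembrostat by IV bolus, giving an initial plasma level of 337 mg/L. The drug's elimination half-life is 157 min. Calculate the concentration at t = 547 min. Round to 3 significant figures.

30.1 mg/L

k = ln 2 / 157 = 0.004415 min⁻¹
547 min is 3.484 half-lives, so C = 337 × (1/2)^3.484 = 337 × 0.08937 ≈ 30.1 mg/L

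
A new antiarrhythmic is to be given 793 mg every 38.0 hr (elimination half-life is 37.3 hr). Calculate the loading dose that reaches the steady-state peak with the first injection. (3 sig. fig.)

1570 mg

k = ln 2 / 37.3 = 0.01858 hr⁻¹
Accumulation ratio R = 1 / (1 − e^(−kτ)) = 1 / (1 − e^(−0.01858×38.0)) = 1 / (1 − 0.4935) = 1.974
Loading dose = maintenance dose × R = 793 × 1.974 ≈ 1570 mg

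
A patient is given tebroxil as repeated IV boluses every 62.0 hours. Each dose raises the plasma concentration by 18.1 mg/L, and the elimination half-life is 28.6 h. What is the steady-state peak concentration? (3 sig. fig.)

k = ln 2 / 28.6 = 0.02424 h⁻¹
Fraction remaining after one interval: e^(−kτ) = e^(−0.02424 × 62.0) = 0.2225
R = 1 / (1 − 0.2225) = 1.286
Css,max = 18.1 × 1.286 ≈ 23.3 mg/L

23.3 mg/L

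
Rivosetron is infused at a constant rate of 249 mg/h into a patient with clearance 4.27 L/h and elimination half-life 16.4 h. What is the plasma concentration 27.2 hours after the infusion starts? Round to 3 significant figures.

Css = rate / CL = 249 / 4.27 = 58.31 mg/L
k = ln 2 / 16.4 = 0.04227 h⁻¹
C(t) = Css (1 − e^(−kt)) = 58.31 × (1 − e^(−1.150)) = 58.31 × 0.6832 ≈ 39.8 mg/L

39.8 mg/L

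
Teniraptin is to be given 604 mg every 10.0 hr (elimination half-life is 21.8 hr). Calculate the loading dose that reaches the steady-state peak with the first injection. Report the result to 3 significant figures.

k = ln 2 / 21.8 = 0.03180 hr⁻¹
Accumulation ratio R = 1 / (1 − e^(−kτ)) = 1 / (1 − e^(−0.03180×10.0)) = 1 / (1 − 0.7276) = 3.672
Loading dose = maintenance dose × R = 604 × 3.672 ≈ 2220 mg

2220 mg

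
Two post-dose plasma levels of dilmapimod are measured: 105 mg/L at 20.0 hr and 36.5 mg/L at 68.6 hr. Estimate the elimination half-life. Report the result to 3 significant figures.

31.9 hours

k = ln(C₁/C₂) / (t₂ − t₁) = ln(105/36.5) / (68.6 − 20.0)
  = 1.057 / 48.60 = 0.02174 hr⁻¹
t½ = ln 2 / k = ln 2 / 0.02174 ≈ 31.9 hours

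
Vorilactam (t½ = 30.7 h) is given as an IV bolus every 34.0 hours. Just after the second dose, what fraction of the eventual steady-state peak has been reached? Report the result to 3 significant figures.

k = ln 2 / 30.7 = 0.02258 h⁻¹
f_n = 1 − e^(−nkτ) = 1 − e^(−2 × 0.02258 × 34.0) = 1 − e^(−1.535) = 1 − 0.2154 ≈ 0.785

0.785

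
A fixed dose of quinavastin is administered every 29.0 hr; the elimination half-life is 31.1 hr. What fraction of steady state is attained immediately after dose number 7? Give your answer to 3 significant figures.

k = ln 2 / 31.1 = 0.02229 hr⁻¹
f_n = 1 − e^(−nkτ) = 1 − e^(−7 × 0.02229 × 29.0) = 1 − e^(−4.524) = 1 − 0.01084 ≈ 0.989

0.989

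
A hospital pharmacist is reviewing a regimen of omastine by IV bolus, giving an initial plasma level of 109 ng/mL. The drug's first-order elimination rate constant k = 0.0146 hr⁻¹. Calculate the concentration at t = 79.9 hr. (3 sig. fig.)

33.9 ng/mL

C(t) = C₀ e^(−kt) = 109 × e^(−0.01460 × 79.9) = 109 × e^(−1.167) = 109 × 0.3114 ≈ 33.9 ng/mL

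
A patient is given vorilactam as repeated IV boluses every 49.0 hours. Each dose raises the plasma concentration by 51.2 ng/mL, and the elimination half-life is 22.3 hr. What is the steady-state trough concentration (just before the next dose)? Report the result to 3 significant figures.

14.3 ng/mL

k = ln 2 / 22.3 = 0.03108 hr⁻¹
Fraction remaining after one interval: e^(−kτ) = e^(−0.03108 × 49.0) = 0.2180
R = 1 / (1 − 0.2180) = 1.279
Css,max = 51.2 × 1.279 = 65.48 ng/mL
Css,min = Css,max × e^(−kτ) = 65.48 × 0.2180 ≈ 14.3 ng/mL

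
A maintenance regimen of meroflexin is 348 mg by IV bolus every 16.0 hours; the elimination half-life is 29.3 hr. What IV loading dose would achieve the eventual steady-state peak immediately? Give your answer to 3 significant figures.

k = ln 2 / 29.3 = 0.02366 hr⁻¹
Accumulation ratio R = 1 / (1 − e^(−kτ)) = 1 / (1 − e^(−0.02366×16.0)) = 1 / (1 − 0.6849) = 3.173
Loading dose = maintenance dose × R = 348 × 3.173 ≈ 1100 mg

1100 mg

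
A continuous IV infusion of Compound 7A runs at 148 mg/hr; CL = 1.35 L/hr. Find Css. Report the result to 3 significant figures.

110 mg/L

Css = infusion rate / CL = 148 / 1.35 ≈ 110 mg/L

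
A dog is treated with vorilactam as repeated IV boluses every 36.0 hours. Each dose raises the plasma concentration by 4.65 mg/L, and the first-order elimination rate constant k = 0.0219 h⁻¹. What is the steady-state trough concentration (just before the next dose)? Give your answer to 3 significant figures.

Fraction remaining after one interval: e^(−kτ) = e^(−0.02190 × 36.0) = 0.4546
R = 1 / (1 − 0.4546) = 1.833
Css,max = 4.65 × 1.833 = 8.525 mg/L
Css,min = Css,max × e^(−kτ) = 8.525 × 0.4546 ≈ 3.88 mg/L

3.88 mg/L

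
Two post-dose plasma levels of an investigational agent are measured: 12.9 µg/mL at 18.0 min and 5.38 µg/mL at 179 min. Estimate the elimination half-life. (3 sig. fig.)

128 minutes

k = ln(C₁/C₂) / (t₂ − t₁) = ln(12.9/5.38) / (179 − 18.0)
  = 0.8745 / 161.0 = 0.005432 min⁻¹
t½ = ln 2 / k = ln 2 / 0.005432 ≈ 128 minutes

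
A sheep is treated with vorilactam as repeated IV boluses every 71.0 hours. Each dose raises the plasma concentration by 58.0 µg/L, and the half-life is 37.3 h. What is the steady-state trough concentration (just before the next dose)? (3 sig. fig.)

k = ln 2 / 37.3 = 0.01858 h⁻¹
Fraction remaining after one interval: e^(−kτ) = e^(−0.01858 × 71.0) = 0.2673
R = 1 / (1 − 0.2673) = 1.365
Css,max = 58.0 × 1.365 = 79.16 µg/L
Css,min = Css,max × e^(−kτ) = 79.16 × 0.2673 ≈ 21.2 µg/L

21.2 µg/L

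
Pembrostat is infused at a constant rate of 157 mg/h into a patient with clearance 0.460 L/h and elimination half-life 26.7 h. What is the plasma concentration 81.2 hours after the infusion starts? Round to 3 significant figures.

Css = rate / CL = 157 / 0.460 = 341.3 mg/L
k = ln 2 / 26.7 = 0.02596 h⁻¹
C(t) = Css (1 − e^(−kt)) = 341.3 × (1 − e^(−2.108)) = 341.3 × 0.8785 ≈ 300 mg/L

300 mg/L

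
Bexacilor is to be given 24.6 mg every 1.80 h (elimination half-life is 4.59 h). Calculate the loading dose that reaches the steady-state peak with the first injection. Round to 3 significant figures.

103 mg

k = ln 2 / 4.59 = 0.1510 h⁻¹
Accumulation ratio R = 1 / (1 − e^(−kτ)) = 1 / (1 − e^(−0.1510×1.80)) = 1 / (1 − 0.7620) = 4.201
Loading dose = maintenance dose × R = 24.6 × 4.201 ≈ 103 mg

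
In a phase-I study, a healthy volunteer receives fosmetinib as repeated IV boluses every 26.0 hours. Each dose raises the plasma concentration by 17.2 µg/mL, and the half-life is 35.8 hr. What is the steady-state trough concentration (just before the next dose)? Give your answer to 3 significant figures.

k = ln 2 / 35.8 = 0.01936 hr⁻¹
Fraction remaining after one interval: e^(−kτ) = e^(−0.01936 × 26.0) = 0.6045
R = 1 / (1 − 0.6045) = 2.528
Css,max = 17.2 × 2.528 = 43.49 µg/mL
Css,min = Css,max × e^(−kτ) = 43.49 × 0.6045 ≈ 26.3 µg/mL

26.3 µg/mL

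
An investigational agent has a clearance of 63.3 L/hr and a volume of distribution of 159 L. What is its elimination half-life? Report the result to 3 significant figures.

k = CL / V = 63.3 / 159 = 0.3981 hr⁻¹
t½ = ln 2 / k = ln 2 / 0.3981 ≈ 1.74 hours

1.74 hours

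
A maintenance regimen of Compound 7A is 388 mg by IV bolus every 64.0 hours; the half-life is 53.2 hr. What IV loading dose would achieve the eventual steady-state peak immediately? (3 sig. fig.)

686 mg

k = ln 2 / 53.2 = 0.01303 hr⁻¹
Accumulation ratio R = 1 / (1 − e^(−kτ)) = 1 / (1 − e^(−0.01303×64.0)) = 1 / (1 − 0.4344) = 1.768
Loading dose = maintenance dose × R = 388 × 1.768 ≈ 686 mg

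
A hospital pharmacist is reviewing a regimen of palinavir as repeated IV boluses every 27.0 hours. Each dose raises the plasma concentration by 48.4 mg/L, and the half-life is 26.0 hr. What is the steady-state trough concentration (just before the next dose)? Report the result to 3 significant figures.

45.9 mg/L

k = ln 2 / 26.0 = 0.02666 hr⁻¹
Fraction remaining after one interval: e^(−kτ) = e^(−0.02666 × 27.0) = 0.4868
R = 1 / (1 − 0.4868) = 1.949
Css,max = 48.4 × 1.949 = 94.32 mg/L
Css,min = Css,max × e^(−kτ) = 94.32 × 0.4868 ≈ 45.9 mg/L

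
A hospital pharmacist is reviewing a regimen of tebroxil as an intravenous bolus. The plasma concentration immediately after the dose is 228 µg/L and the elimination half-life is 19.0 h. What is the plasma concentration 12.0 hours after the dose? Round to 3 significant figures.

147 µg/L

k = ln 2 / 19.0 = 0.03648 h⁻¹
12.0 h is 0.6316 half-lives, so C = 228 × (1/2)^0.6316 = 228 × 0.6455 ≈ 147 µg/L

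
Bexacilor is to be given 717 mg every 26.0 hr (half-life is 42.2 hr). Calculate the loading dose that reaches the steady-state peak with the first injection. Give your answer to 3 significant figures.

k = ln 2 / 42.2 = 0.01643 hr⁻¹
Accumulation ratio R = 1 / (1 − e^(−kτ)) = 1 / (1 − e^(−0.01643×26.0)) = 1 / (1 − 0.6524) = 2.877
Loading dose = maintenance dose × R = 717 × 2.877 ≈ 2060 mg

2060 mg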